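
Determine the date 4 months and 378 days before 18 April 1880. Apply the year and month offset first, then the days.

Counting back 4 months and 378 days from April 18, 1880: first the month/year part, then the days.
month 4 − 4 = 0, which is month 12 of year 1879 → December 1879.
Day 18 is valid in December, giving December 18, 1879.
Now subtract 378 days from December 18, 1879.
Going back 18 days from December 18, 1879 reaches the end of the previous month; 378 − 18 = 360 left.
November 1879 has 30 days: 360 − 30 = 330 left.
October 1879 has 31 days: 330 − 31 = 299 left.
September 1879 has 30 days: 299 − 30 = 269 left.
August 1879 has 31 days: 269 − 31 = 238 left.
July 1879 has 31 days: 238 − 31 = 207 left.
June 1879 has 30 days: 207 − 30 = 177 left.
May 1879 has 31 days: 177 − 31 = 146 left.
April 1879 has 30 days: 146 − 30 = 116 left.
March 1879 has 31 days: 116 − 31 = 85 left.
February 1879 has 28 days (1879 is not a leap year): 85 − 28 = 57 left.
January 1879 has 31 days: 57 − 31 = 26 left.
December 1878 has 31 days; 31 − 26 = 5 → December 5, 1878.

December 5, 1878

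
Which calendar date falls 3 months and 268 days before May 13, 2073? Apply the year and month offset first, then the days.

May 21, 2072

Subtracting 3 months and 268 days from May 13, 2073: first the month/year part, then the days.
month 5 − 3 = 2 → February 2073.
Day 13 is valid in February, giving February 13, 2073.
Now subtract 268 days from February 13, 2073.
Going back 13 days from February 13, 2073 reaches the end of the previous month; 268 − 13 = 255 left.
January 2073 has 31 days: 255 − 31 = 224 left.
December 2072 has 31 days: 224 − 31 = 193 left.
November 2072 has 30 days: 193 − 30 = 163 left.
October 2072 has 31 days: 163 − 31 = 132 left.
September 2072 has 30 days: 132 − 30 = 102 left.
August 2072 has 31 days: 102 − 31 = 71 left.
July 2072 has 31 days: 71 − 31 = 40 left.
June 2072 has 30 days: 40 − 30 = 10 left.
May 2072 has 31 days; 31 − 10 = 21 → May 21, 2072.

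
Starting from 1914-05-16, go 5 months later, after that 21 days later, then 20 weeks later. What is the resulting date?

Advancing 5 months from May 16, 1914:
month 5 + 5 = 10 → October 1914.
Day 16 is valid in October, giving October 16, 1914.
Adding 21 days from October 16, 1914:
October has 31 days, so 31 − 16 = 15 days remain after October 16, 1914; 21 − 15 = 6 left.
6 days into November 1914 → November 6, 1914.
Adding 20 weeks (= 140 days) from November 6, 1914:
November has 30 days, so 30 − 6 = 24 days remain after November 6, 1914; 140 − 24 = 116 left.
December 1914 has 31 days: 116 − 31 = 85 left.
January 1915 has 31 days: 85 − 31 = 54 left.
February 1915 has 28 days (1915 is not a leap year): 54 − 28 = 26 left.
26 days into March 1915 → March 26, 1915.

March 26, 1915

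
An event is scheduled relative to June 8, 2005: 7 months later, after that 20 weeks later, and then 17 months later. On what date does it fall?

Adding 7 months from June 8, 2005:
month 6 + 7 = 13, which is month 1 of year 2006 → January 2006.
Day 8 is valid in January, giving January 8, 2006.
Counting forward 20 weeks (= 140 days) from January 8, 2006:
January has 31 days, so 31 − 8 = 23 days remain after January 8, 2006; 140 − 23 = 117 left.
February 2006 has 28 days (2006 is not a leap year): 117 − 28 = 89 left.
March 2006 has 31 days: 89 − 31 = 58 left.
April 2006 has 30 days: 58 − 30 = 28 left.
28 days into May 2006 → May 28, 2006.
Advancing 17 months from May 28, 2006:
month 5 + 17 = 22, which is month 10 of year 2007 → October 2007.
Day 28 is valid in October, giving October 28, 2007.

October 28, 2007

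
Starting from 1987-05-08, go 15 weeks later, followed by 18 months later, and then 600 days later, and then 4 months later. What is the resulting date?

February 14, 1991

Adding 15 weeks (= 105 days) from May 8, 1987:
May has 31 days, so 31 − 8 = 23 days remain after May 8, 1987; 105 − 23 = 82 left.
June 1987 has 30 days: 82 − 30 = 52 left.
July 1987 has 31 days: 52 − 31 = 21 left.
21 days into August 1987 → August 21, 1987.
Counting forward 18 months from August 21, 1987:
month 8 + 18 = 26, which is month 2 of year 1989 → February 1989.
Day 21 is valid in February, giving February 21, 1989.
Counting forward 600 days from February 21, 1989:
February has 28 days, so 28 − 21 = 7 days remain after February 21, 1989; 600 − 7 = 593 left.
March 1989 has 31 days: 593 − 31 = 562 left.
April 1989 has 30 days: 562 − 30 = 532 left.
May 1989 has 31 days: 532 − 31 = 501 left.
June 1989 has 30 days: 501 − 30 = 471 left.
July 1989 has 31 days: 471 − 31 = 440 left.
August 1989 has 31 days: 440 − 31 = 409 left.
September 1989 has 30 days: 409 − 30 = 379 left.
October 1989 has 31 days: 379 − 31 = 348 left.
November 1989 has 30 days: 348 − 30 = 318 left.
December 1989 has 31 days: 318 − 31 = 287 left.
January 1990 has 31 days: 287 − 31 = 256 left.
February 1990 has 28 days (1990 is not a leap year): 256 − 28 = 228 left.
March 1990 has 31 days: 228 − 31 = 197 left.
April 1990 has 30 days: 197 − 30 = 167 left.
May 1990 has 31 days: 167 − 31 = 136 left.
June 1990 has 30 days: 136 − 30 = 106 left.
July 1990 has 31 days: 106 − 31 = 75 left.
August 1990 has 31 days: 75 − 31 = 44 left.
September 1990 has 30 days: 44 − 30 = 14 left.
14 days into October 1990 → October 14, 1990.
Advancing 4 months from October 14, 1990:
month 10 + 4 = 14, which is month 2 of year 1991 → February 1991.
Day 14 is valid in February, giving February 14, 1991.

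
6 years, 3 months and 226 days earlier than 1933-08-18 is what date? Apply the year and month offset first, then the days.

Going back 6 years, 3 months and 226 days from August 18, 1933: first the month/year part, then the days.
-6 years → 1927; month 8 − 3 = 5 → May 1927.
Day 18 is valid in May, giving May 18, 1927.
Now subtract 226 days from May 18, 1927.
Going back 18 days from May 18, 1927 reaches the end of the previous month; 226 − 18 = 208 left.
April 1927 has 30 days: 208 − 30 = 178 left.
March 1927 has 31 days: 178 − 31 = 147 left.
February 1927 has 28 days (1927 is not a leap year): 147 − 28 = 119 left.
January 1927 has 31 days: 119 − 31 = 88 left.
December 1926 has 31 days: 88 − 31 = 57 left.
November 1926 has 30 days: 57 − 30 = 27 left.
October 1926 has 31 days; 31 − 27 = 4 → October 4, 1926.

October 4, 1926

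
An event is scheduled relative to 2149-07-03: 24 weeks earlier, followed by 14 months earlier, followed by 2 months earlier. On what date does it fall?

September 16, 2147

Counting back 24 weeks (= 168 days) from July 3, 2149:
Going back 3 days from July 3, 2149 reaches the end of the previous month; 168 − 3 = 165 left.
June 2149 has 30 days: 165 − 30 = 135 left.
May 2149 has 31 days: 135 − 31 = 104 left.
April 2149 has 30 days: 104 − 30 = 74 left.
March 2149 has 31 days: 74 − 31 = 43 left.
February 2149 has 28 days (2149 is not a leap year): 43 − 28 = 15 left.
January 2149 has 31 days; 31 − 15 = 16 → January 16, 2149.
Counting back 14 months from January 16, 2149:
month 1 − 14 = -13, which is month 11 of year 2147 → November 2147.
Day 16 is valid in November, giving November 16, 2147.
Going back 2 months from November 16, 2147:
month 11 − 2 = 9 → September 2147.
Day 16 is valid in September, giving September 16, 2147.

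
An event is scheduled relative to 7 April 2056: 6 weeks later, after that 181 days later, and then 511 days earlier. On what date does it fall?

June 24, 2055

Advancing 6 weeks (= 42 days) from April 7, 2056:
April has 30 days, so 30 − 7 = 23 days remain after April 7, 2056; 42 − 23 = 19 left.
19 days into May 2056 → May 19, 2056.
Counting forward 181 days from May 19, 2056:
May has 31 days, so 31 − 19 = 12 days remain after May 19, 2056; 181 − 12 = 169 left.
June 2056 has 30 days: 169 − 30 = 139 left.
July 2056 has 31 days: 139 − 31 = 108 left.
August 2056 has 31 days: 108 − 31 = 77 left.
September 2056 has 30 days: 77 − 30 = 47 left.
October 2056 has 31 days: 47 − 31 = 16 left.
16 days into November 2056 → November 16, 2056.
Counting back 511 days from November 16, 2056:
Going back 16 days from November 16, 2056 reaches the end of the previous month; 511 − 16 = 495 left.
October 2056 has 31 days: 495 − 31 = 464 left.
September 2056 has 30 days: 464 − 30 = 434 left.
August 2056 has 31 days: 434 − 31 = 403 left.
July 2056 has 31 days: 403 − 31 = 372 left.
June 2056 has 30 days: 372 − 30 = 342 left.
May 2056 has 31 days: 342 − 31 = 311 left.
April 2056 has 30 days: 311 − 30 = 281 left.
March 2056 has 31 days: 281 − 31 = 250 left.
February 2056 has 29 days (2056 is a leap year): 250 − 29 = 221 left.
January 2056 has 31 days: 221 − 31 = 190 left.
December 2055 has 31 days: 190 − 31 = 159 left.
November 2055 has 30 days: 159 − 30 = 129 left.
October 2055 has 31 days: 129 − 31 = 98 left.
September 2055 has 30 days: 98 − 30 = 68 left.
August 2055 has 31 days: 68 − 31 = 37 left.
July 2055 has 31 days: 37 − 31 = 6 left.
June 2055 has 30 days; 30 − 6 = 24 → June 24, 2055.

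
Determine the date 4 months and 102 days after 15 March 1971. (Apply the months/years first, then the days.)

October 25, 1971

Adding 4 months and 102 days from March 15, 1971: first the month/year part, then the days.
month 3 + 4 = 7 → July 1971.
Day 15 is valid in July, giving July 15, 1971.
Now add 102 days from July 15, 1971.
July has 31 days, so 31 − 15 = 16 days remain after July 15, 1971; 102 − 16 = 86 left.
August 1971 has 31 days: 86 − 31 = 55 left.
September 1971 has 30 days: 55 − 30 = 25 left.
25 days into October 1971 → October 25, 1971.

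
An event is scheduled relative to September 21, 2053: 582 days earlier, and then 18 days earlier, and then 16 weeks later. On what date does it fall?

Going back 582 days from September 21, 2053:
Going back 21 days from September 21, 2053 reaches the end of the previous month; 582 − 21 = 561 left.
August 2053 has 31 days: 561 − 31 = 530 left.
July 2053 has 31 days: 530 − 31 = 499 left.
June 2053 has 30 days: 499 − 30 = 469 left.
May 2053 has 31 days: 469 − 31 = 438 left.
April 2053 has 30 days: 438 − 30 = 408 left.
March 2053 has 31 days: 408 − 31 = 377 left.
February 2053 has 28 days (2053 is not a leap year): 377 − 28 = 349 left.
January 2053 has 31 days: 349 − 31 = 318 left.
December 2052 has 31 days: 318 − 31 = 287 left.
November 2052 has 30 days: 287 − 30 = 257 left.
October 2052 has 31 days: 257 − 31 = 226 left.
September 2052 has 30 days: 226 − 30 = 196 left.
August 2052 has 31 days: 196 − 31 = 165 left.
July 2052 has 31 days: 165 − 31 = 134 left.
June 2052 has 30 days: 134 − 30 = 104 left.
May 2052 has 31 days: 104 − 31 = 73 left.
April 2052 has 30 days: 73 − 30 = 43 left.
March 2052 has 31 days: 43 − 31 = 12 left.
February 2052 has 29 days; 29 − 12 = 17 → February 17, 2052.
Subtracting 18 days from February 17, 2052:
Going back 17 days from February 17, 2052 reaches the end of the previous month; 18 − 17 = 1 left.
January 2052 has 31 days; 31 − 1 = 30 → January 30, 2052.
Counting forward 16 weeks (= 112 days) from January 30, 2052:
January has 31 days, so 31 − 30 = 1 day remains after January 30, 2052; 112 − 1 = 111 left.
February 2052 has 29 days (2052 is a leap year): 111 − 29 = 82 left.
March 2052 has 31 days: 82 − 31 = 51 left.
April 2052 has 30 days: 51 − 30 = 21 left.
21 days into May 2052 → May 21, 2052.

May 21, 2052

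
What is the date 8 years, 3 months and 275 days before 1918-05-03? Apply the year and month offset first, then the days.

Counting back 8 years, 3 months and 275 days from May 3, 1918: first the month/year part, then the days.
-8 years → 1910; month 5 − 3 = 2 → February 1910.
Day 3 is valid in February, giving February 3, 1910.
Now subtract 275 days from February 3, 1910.
Going back 3 days from February 3, 1910 reaches the end of the previous month; 275 − 3 = 272 left.
January 1910 has 31 days: 272 − 31 = 241 left.
December 1909 has 31 days: 241 − 31 = 210 left.
November 1909 has 30 days: 210 − 30 = 180 left.
October 1909 has 31 days: 180 − 31 = 149 left.
September 1909 has 30 days: 149 − 30 = 119 left.
August 1909 has 31 days: 119 − 31 = 88 left.
July 1909 has 31 days: 88 − 31 = 57 left.
June 1909 has 30 days: 57 − 30 = 27 left.
May 1909 has 31 days; 31 − 27 = 4 → May 4, 1909.

May 4, 1909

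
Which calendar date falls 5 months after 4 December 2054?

Adding 5 months from December 4, 2054.
month 12 + 5 = 17, which is month 5 of year 2055 → May 2055.
Day 4 is valid in May, giving May 4, 2055.

May 4, 2055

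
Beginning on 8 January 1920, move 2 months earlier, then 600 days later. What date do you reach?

Subtracting 2 months from January 8, 1920:
month 1 − 2 = -1, which is month 11 of year 1919 → November 1919.
Day 8 is valid in November, giving November 8, 1919.
Advancing 600 days from November 8, 1919:
November has 30 days, so 30 − 8 = 22 days remain after November 8, 1919; 600 − 22 = 578 left.
December 1919 has 31 days: 578 − 31 = 547 left.
January 1920 has 31 days: 547 − 31 = 516 left.
February 1920 has 29 days (1920 is a leap year): 516 − 29 = 487 left.
March 1920 has 31 days: 487 − 31 = 456 left.
April 1920 has 30 days: 456 − 30 = 426 left.
May 1920 has 31 days: 426 − 31 = 395 left.
June 1920 has 30 days: 395 − 30 = 365 left.
July 1920 has 31 days: 365 − 31 = 334 left.
August 1920 has 31 days: 334 − 31 = 303 left.
September 1920 has 30 days: 303 − 30 = 273 left.
October 1920 has 31 days: 273 − 31 = 242 left.
November 1920 has 30 days: 242 − 30 = 212 left.
December 1920 has 31 days: 212 − 31 = 181 left.
January 1921 has 31 days: 181 − 31 = 150 left.
February 1921 has 28 days (1921 is not a leap year): 150 − 28 = 122 left.
March 1921 has 31 days: 122 − 31 = 91 left.
April 1921 has 30 days: 91 − 30 = 61 left.
May 1921 has 31 days: 61 − 31 = 30 left.
30 days into June 1921 → June 30, 1921.

June 30, 1921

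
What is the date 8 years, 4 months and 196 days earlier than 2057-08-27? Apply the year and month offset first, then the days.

Going back 8 years, 4 months and 196 days from August 27, 2057: first the month/year part, then the days.
-8 years → 2049; month 8 − 4 = 4 → April 2049.
Day 27 is valid in April, giving April 27, 2049.
Now subtract 196 days from April 27, 2049.
Going back 27 days from April 27, 2049 reaches the end of the previous month; 196 − 27 = 169 left.
March 2049 has 31 days: 169 − 31 = 138 left.
February 2049 has 28 days (2049 is not a leap year): 138 − 28 = 110 left.
January 2049 has 31 days: 110 − 31 = 79 left.
December 2048 has 31 days: 79 − 31 = 48 left.
November 2048 has 30 days: 48 − 30 = 18 left.
October 2048 has 31 days; 31 − 18 = 13 → October 13, 2048.

October 13, 2048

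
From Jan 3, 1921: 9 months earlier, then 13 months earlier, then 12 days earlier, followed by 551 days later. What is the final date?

August 23, 1920

Going back 9 months from January 3, 1921:
month 1 − 9 = -8, which is month 4 of year 1920 → April 1920.
Day 3 is valid in April, giving April 3, 1920.
Counting back 13 months from April 3, 1920:
month 4 − 13 = -9, which is month 3 of year 1919 → March 1919.
Day 3 is valid in March, giving March 3, 1919.
Going back 12 days from March 3, 1919:
Going back 3 days from March 3, 1919 reaches the end of the previous month; 12 − 3 = 9 left.
February 1919 has 28 days; 28 − 9 = 19 → February 19, 1919.
Counting forward 551 days from February 19, 1919:
February has 28 days, so 28 − 19 = 9 days remain after February 19, 1919; 551 − 9 = 542 left.
March 1919 has 31 days: 542 − 31 = 511 left.
April 1919 has 30 days: 511 − 30 = 481 left.
May 1919 has 31 days: 481 − 31 = 450 left.
June 1919 has 30 days: 450 − 30 = 420 left.
July 1919 has 31 days: 420 − 31 = 389 left.
August 1919 has 31 days: 389 − 31 = 358 left.
September 1919 has 30 days: 358 − 30 = 328 left.
October 1919 has 31 days: 328 − 31 = 297 left.
November 1919 has 30 days: 297 − 30 = 267 left.
December 1919 has 31 days: 267 − 31 = 236 left.
January 1920 has 31 days: 236 − 31 = 205 left.
February 1920 has 29 days (1920 is a leap year): 205 − 29 = 176 left.
March 1920 has 31 days: 176 − 31 = 145 left.
April 1920 has 30 days: 145 − 30 = 115 left.
May 1920 has 31 days: 115 − 31 = 84 left.
June 1920 has 30 days: 84 − 30 = 54 left.
July 1920 has 31 days: 54 − 31 = 23 left.
23 days into August 1920 → August 23, 1920.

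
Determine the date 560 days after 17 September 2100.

Advancing 560 days from September 17, 2100.
September has 30 days, so 30 − 17 = 13 days remain after September 17, 2100; 560 − 13 = 547 left.
October 2100 has 31 days: 547 − 31 = 516 left.
November 2100 has 30 days: 516 − 30 = 486 left.
December 2100 has 31 days: 486 − 31 = 455 left.
January 2101 has 31 days: 455 − 31 = 424 left.
February 2101 has 28 days (2101 is not a leap year): 424 − 28 = 396 left.
March 2101 has 31 days: 396 − 31 = 365 left.
April 2101 has 30 days: 365 − 30 = 335 left.
May 2101 has 31 days: 335 − 31 = 304 left.
June 2101 has 30 days: 304 − 30 = 274 left.
July 2101 has 31 days: 274 − 31 = 243 left.
August 2101 has 31 days: 243 − 31 = 212 left.
September 2101 has 30 days: 212 − 30 = 182 left.
October 2101 has 31 days: 182 − 31 = 151 left.
November 2101 has 30 days: 151 − 30 = 121 left.
December 2101 has 31 days: 121 − 31 = 90 left.
January 2102 has 31 days: 90 − 31 = 59 left.
February 2102 has 28 days (2102 is not a leap year): 59 − 28 = 31 left.
31 days into March 2102 → March 31, 2102.

March 31, 2102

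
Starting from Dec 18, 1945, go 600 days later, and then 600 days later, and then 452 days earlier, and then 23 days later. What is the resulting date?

Advancing 600 days from December 18, 1945:
December has 31 days, so 31 − 18 = 13 days remain after December 18, 1945; 600 − 13 = 587 left.
January 1946 has 31 days: 587 − 31 = 556 left.
February 1946 has 28 days (1946 is not a leap year): 556 − 28 = 528 left.
March 1946 has 31 days: 528 − 31 = 497 left.
April 1946 has 30 days: 497 − 30 = 467 left.
May 1946 has 31 days: 467 − 31 = 436 left.
June 1946 has 30 days: 436 − 30 = 406 left.
July 1946 has 31 days: 406 − 31 = 375 left.
August 1946 has 31 days: 375 − 31 = 344 left.
September 1946 has 30 days: 344 − 30 = 314 left.
October 1946 has 31 days: 314 − 31 = 283 left.
November 1946 has 30 days: 283 − 30 = 253 left.
December 1946 has 31 days: 253 − 31 = 222 left.
January 1947 has 31 days: 222 − 31 = 191 left.
February 1947 has 28 days (1947 is not a leap year): 191 − 28 = 163 left.
March 1947 has 31 days: 163 − 31 = 132 left.
April 1947 has 30 days: 132 − 30 = 102 left.
May 1947 has 31 days: 102 − 31 = 71 left.
June 1947 has 30 days: 71 − 30 = 41 left.
July 1947 has 31 days: 41 − 31 = 10 left.
10 days into August 1947 → August 10, 1947.
Adding 600 days from August 10, 1947:
August has 31 days, so 31 − 10 = 21 days remain after August 10, 1947; 600 − 21 = 579 left.
September 1947 has 30 days: 579 − 30 = 549 left.
October 1947 has 31 days: 549 − 31 = 518 left.
November 1947 has 30 days: 518 − 30 = 488 left.
December 1947 has 31 days: 488 − 31 = 457 left.
January 1948 has 31 days: 457 − 31 = 426 left.
February 1948 has 29 days (1948 is a leap year): 426 − 29 = 397 left.
March 1948 has 31 days: 397 − 31 = 366 left.
April 1948 has 30 days: 366 − 30 = 336 left.
May 1948 has 31 days: 336 − 31 = 305 left.
June 1948 has 30 days: 305 − 30 = 275 left.
July 1948 has 31 days: 275 − 31 = 244 left.
August 1948 has 31 days: 244 − 31 = 213 left.
September 1948 has 30 days: 213 − 30 = 183 left.
October 1948 has 31 days: 183 − 31 = 152 left.
November 1948 has 30 days: 152 − 30 = 122 left.
December 1948 has 31 days: 122 − 31 = 91 left.
January 1949 has 31 days: 91 − 31 = 60 left.
February 1949 has 28 days (1949 is not a leap year): 60 − 28 = 32 left.
March 1949 has 31 days: 32 − 31 = 1 left.
1 day into April 1949 → April 1, 1949.
Counting back 452 days from April 1, 1949:
Going back 1 day from April 1, 1949 reaches the end of the previous month; 452 − 1 = 451 left.
March 1949 has 31 days: 451 − 31 = 420 left.
February 1949 has 28 days (1949 is not a leap year): 420 − 28 = 392 left.
January 1949 has 31 days: 392 − 31 = 361 left.
December 1948 has 31 days: 361 − 31 = 330 left.
November 1948 has 30 days: 330 − 30 = 300 left.
October 1948 has 31 days: 300 − 31 = 269 left.
September 1948 has 30 days: 269 − 30 = 239 left.
August 1948 has 31 days: 239 − 31 = 208 left.
July 1948 has 31 days: 208 − 31 = 177 left.
June 1948 has 30 days: 177 − 30 = 147 left.
May 1948 has 31 days: 147 − 31 = 116 left.
April 1948 has 30 days: 116 − 30 = 86 left.
March 1948 has 31 days: 86 − 31 = 55 left.
February 1948 has 29 days (1948 is a leap year): 55 − 29 = 26 left.
January 1948 has 31 days; 31 − 26 = 5 → January 5, 1948.
Counting forward 23 days from January 5, 1948:
January has 31 days; 5 + 23 = 28, still in January.

January 28, 1948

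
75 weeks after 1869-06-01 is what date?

November 8, 1870

Advancing 75 weeks = 525 days from June 1, 1869.
June has 30 days, so 30 − 1 = 29 days remain after June 1, 1869; 525 − 29 = 496 left.
July 1869 has 31 days: 496 − 31 = 465 left.
August 1869 has 31 days: 465 − 31 = 434 left.
September 1869 has 30 days: 434 − 30 = 404 left.
October 1869 has 31 days: 404 − 31 = 373 left.
November 1869 has 30 days: 373 − 30 = 343 left.
December 1869 has 31 days: 343 − 31 = 312 left.
January 1870 has 31 days: 312 − 31 = 281 left.
February 1870 has 28 days (1870 is not a leap year): 281 − 28 = 253 left.
March 1870 has 31 days: 253 − 31 = 222 left.
April 1870 has 30 days: 222 − 30 = 192 left.
May 1870 has 31 days: 192 − 31 = 161 left.
June 1870 has 30 days: 161 − 30 = 131 left.
July 1870 has 31 days: 131 − 31 = 100 left.
August 1870 has 31 days: 100 − 31 = 69 left.
September 1870 has 30 days: 69 − 30 = 39 left.
October 1870 has 31 days: 39 − 31 = 8 left.
8 days into November 1870 → November 8, 1870.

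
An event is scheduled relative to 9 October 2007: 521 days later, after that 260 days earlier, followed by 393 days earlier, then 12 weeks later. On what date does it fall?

August 22, 2007

Adding 521 days from October 9, 2007:
October has 31 days, so 31 − 9 = 22 days remain after October 9, 2007; 521 − 22 = 499 left.
November 2007 has 30 days: 499 − 30 = 469 left.
December 2007 has 31 days: 469 − 31 = 438 left.
January 2008 has 31 days: 438 − 31 = 407 left.
February 2008 has 29 days (2008 is a leap year): 407 − 29 = 378 left.
March 2008 has 31 days: 378 − 31 = 347 left.
April 2008 has 30 days: 347 − 30 = 317 left.
May 2008 has 31 days: 317 − 31 = 286 left.
June 2008 has 30 days: 286 − 30 = 256 left.
July 2008 has 31 days: 256 − 31 = 225 left.
August 2008 has 31 days: 225 − 31 = 194 left.
September 2008 has 30 days: 194 − 30 = 164 left.
October 2008 has 31 days: 164 − 31 = 133 left.
November 2008 has 30 days: 133 − 30 = 103 left.
December 2008 has 31 days: 103 − 31 = 72 left.
January 2009 has 31 days: 72 − 31 = 41 left.
February 2009 has 28 days (2009 is not a leap year): 41 − 28 = 13 left.
13 days into March 2009 → March 13, 2009.
Counting back 260 days from March 13, 2009:
Going back 13 days from March 13, 2009 reaches the end of the previous month; 260 − 13 = 247 left.
February 2009 has 28 days (2009 is not a leap year): 247 − 28 = 219 left.
January 2009 has 31 days: 219 − 31 = 188 left.
December 2008 has 31 days: 188 − 31 = 157 left.
November 2008 has 30 days: 157 − 30 = 127 left.
October 2008 has 31 days: 127 − 31 = 96 left.
September 2008 has 30 days: 96 − 30 = 66 left.
August 2008 has 31 days: 66 − 31 = 35 left.
July 2008 has 31 days: 35 − 31 = 4 left.
June 2008 has 30 days; 30 − 4 = 26 → June 26, 2008.
Counting back 393 days from June 26, 2008:
Going back 26 days from June 26, 2008 reaches the end of the previous month; 393 − 26 = 367 left.
May 2008 has 31 days: 367 − 31 = 336 left.
April 2008 has 30 days: 336 − 30 = 306 left.
March 2008 has 31 days: 306 − 31 = 275 left.
February 2008 has 29 days (2008 is a leap year): 275 − 29 = 246 left.
January 2008 has 31 days: 246 − 31 = 215 left.
December 2007 has 31 days: 215 − 31 = 184 left.
November 2007 has 30 days: 184 − 30 = 154 left.
October 2007 has 31 days: 154 − 31 = 123 left.
September 2007 has 30 days: 123 − 30 = 93 left.
August 2007 has 31 days: 93 − 31 = 62 left.
July 2007 has 31 days: 62 − 31 = 31 left.
June 2007 has 30 days: 31 − 30 = 1 left.
May 2007 has 31 days; 31 − 1 = 30 → May 30, 2007.
Counting forward 12 weeks (= 84 days) from May 30, 2007:
May has 31 days, so 31 − 30 = 1 day remains after May 30, 2007; 84 − 1 = 83 left.
June 2007 has 30 days: 83 − 30 = 53 left.
July 2007 has 31 days: 53 − 31 = 22 left.
22 days into August 2007 → August 22, 2007.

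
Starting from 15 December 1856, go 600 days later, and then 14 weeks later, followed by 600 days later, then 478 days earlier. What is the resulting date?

March 15, 1859

Advancing 600 days from December 15, 1856:
December has 31 days, so 31 − 15 = 16 days remain after December 15, 1856; 600 − 16 = 584 left.
January 1857 has 31 days: 584 − 31 = 553 left.
February 1857 has 28 days (1857 is not a leap year): 553 − 28 = 525 left.
March 1857 has 31 days: 525 − 31 = 494 left.
April 1857 has 30 days: 494 − 30 = 464 left.
May 1857 has 31 days: 464 − 31 = 433 left.
June 1857 has 30 days: 433 − 30 = 403 left.
July 1857 has 31 days: 403 − 31 = 372 left.
August 1857 has 31 days: 372 − 31 = 341 left.
September 1857 has 30 days: 341 − 30 = 311 left.
October 1857 has 31 days: 311 − 31 = 280 left.
November 1857 has 30 days: 280 − 30 = 250 left.
December 1857 has 31 days: 250 − 31 = 219 left.
January 1858 has 31 days: 219 − 31 = 188 left.
February 1858 has 28 days (1858 is not a leap year): 188 − 28 = 160 left.
March 1858 has 31 days: 160 − 31 = 129 left.
April 1858 has 30 days: 129 − 30 = 99 left.
May 1858 has 31 days: 99 − 31 = 68 left.
June 1858 has 30 days: 68 − 30 = 38 left.
July 1858 has 31 days: 38 − 31 = 7 left.
7 days into August 1858 → August 7, 1858.
Counting forward 14 weeks (= 98 days) from August 7, 1858:
August has 31 days, so 31 − 7 = 24 days remain after August 7, 1858; 98 − 24 = 74 left.
September 1858 has 30 days: 74 − 30 = 44 left.
October 1858 has 31 days: 44 − 31 = 13 left.
13 days into November 1858 → November 13, 1858.
Advancing 600 days from November 13, 1858:
November has 30 days, so 30 − 13 = 17 days remain after November 13, 1858; 600 − 17 = 583 left.
December 1858 has 31 days: 583 − 31 = 552 left.
January 1859 has 31 days: 552 − 31 = 521 left.
February 1859 has 28 days (1859 is not a leap year): 521 − 28 = 493 left.
March 1859 has 31 days: 493 − 31 = 462 left.
April 1859 has 30 days: 462 − 30 = 432 left.
May 1859 has 31 days: 432 − 31 = 401 left.
June 1859 has 30 days: 401 − 30 = 371 left.
July 1859 has 31 days: 371 − 31 = 340 left.
August 1859 has 31 days: 340 − 31 = 309 left.
September 1859 has 30 days: 309 − 30 = 279 left.
October 1859 has 31 days: 279 − 31 = 248 left.
November 1859 has 30 days: 248 − 30 = 218 left.
December 1859 has 31 days: 218 − 31 = 187 left.
January 1860 has 31 days: 187 − 31 = 156 left.
February 1860 has 29 days (1860 is a leap year): 156 − 29 = 127 left.
March 1860 has 31 days: 127 − 31 = 96 left.
April 1860 has 30 days: 96 − 30 = 66 left.
May 1860 has 31 days: 66 − 31 = 35 left.
June 1860 has 30 days: 35 − 30 = 5 left.
5 days into July 1860 → July 5, 1860.
Counting back 478 days from July 5, 1860:
Going back 5 days from July 5, 1860 reaches the end of the previous month; 478 − 5 = 473 left.
June 1860 has 30 days: 473 − 30 = 443 left.
May 1860 has 31 days: 443 − 31 = 412 left.
April 1860 has 30 days: 412 − 30 = 382 left.
March 1860 has 31 days: 382 − 31 = 351 left.
February 1860 has 29 days (1860 is a leap year): 351 − 29 = 322 left.
January 1860 has 31 days: 322 − 31 = 291 left.
December 1859 has 31 days: 291 − 31 = 260 left.
November 1859 has 30 days: 260 − 30 = 230 left.
October 1859 has 31 days: 230 − 31 = 199 left.
September 1859 has 30 days: 199 − 30 = 169 left.
August 1859 has 31 days: 169 − 31 = 138 left.
July 1859 has 31 days: 138 − 31 = 107 left.
June 1859 has 30 days: 107 − 30 = 77 left.
May 1859 has 31 days: 77 − 31 = 46 left.
April 1859 has 30 days: 46 − 30 = 16 left.
March 1859 has 31 days; 31 − 16 = 15 → March 15, 1859.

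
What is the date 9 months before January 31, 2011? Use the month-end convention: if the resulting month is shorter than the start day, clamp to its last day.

April 30, 2010

Subtracting 9 months from January 31, 2011.
month 1 − 9 = -8, which is month 4 of year 2010 → April 2010.
April 2010 has only 30 days and the start was day 31, so the date clamps to April 30, 2010.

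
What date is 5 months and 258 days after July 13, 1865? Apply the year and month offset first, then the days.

Advancing 5 months and 258 days from July 13, 1865: first the month/year part, then the days.
month 7 + 5 = 12 → December 1865.
Day 13 is valid in December, giving December 13, 1865.
Now add 258 days from December 13, 1865.
December has 31 days, so 31 − 13 = 18 days remain after December 13, 1865; 258 − 18 = 240 left.
January 1866 has 31 days: 240 − 31 = 209 left.
February 1866 has 28 days (1866 is not a leap year): 209 − 28 = 181 left.
March 1866 has 31 days: 181 − 31 = 150 left.
April 1866 has 30 days: 150 − 30 = 120 left.
May 1866 has 31 days: 120 − 31 = 89 left.
June 1866 has 30 days: 89 − 30 = 59 left.
July 1866 has 31 days: 59 − 31 = 28 left.
28 days into August 1866 → August 28, 1866.

August 28, 1866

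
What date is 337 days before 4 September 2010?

October 2, 2009

Subtracting 337 days from September 4, 2010.
Going back 4 days from September 4, 2010 reaches the end of the previous month; 337 − 4 = 333 left.
August 2010 has 31 days: 333 − 31 = 302 left.
July 2010 has 31 days: 302 − 31 = 271 left.
June 2010 has 30 days: 271 − 30 = 241 left.
May 2010 has 31 days: 241 − 31 = 210 left.
April 2010 has 30 days: 210 − 30 = 180 left.
March 2010 has 31 days: 180 − 31 = 149 left.
February 2010 has 28 days (2010 is not a leap year): 149 − 28 = 121 left.
January 2010 has 31 days: 121 − 31 = 90 left.
December 2009 has 31 days: 90 − 31 = 59 left.
November 2009 has 30 days: 59 − 30 = 29 left.
October 2009 has 31 days; 31 − 29 = 2 → October 2, 2009.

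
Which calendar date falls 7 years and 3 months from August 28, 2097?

November 28, 2104

Counting forward 7 years and 3 months from August 28, 2097.
+7 years → 2104; month 8 + 3 = 11 → November 2104.
Day 28 is valid in November, giving November 28, 2104.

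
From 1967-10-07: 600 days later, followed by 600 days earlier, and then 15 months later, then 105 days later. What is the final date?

April 22, 1969

Adding 600 days from October 7, 1967:
October has 31 days, so 31 − 7 = 24 days remain after October 7, 1967; 600 − 24 = 576 left.
November 1967 has 30 days: 576 − 30 = 546 left.
December 1967 has 31 days: 546 − 31 = 515 left.
January 1968 has 31 days: 515 − 31 = 484 left.
February 1968 has 29 days (1968 is a leap year): 484 − 29 = 455 left.
March 1968 has 31 days: 455 − 31 = 424 left.
April 1968 has 30 days: 424 − 30 = 394 left.
May 1968 has 31 days: 394 − 31 = 363 left.
June 1968 has 30 days: 363 − 30 = 333 left.
July 1968 has 31 days: 333 − 31 = 302 left.
August 1968 has 31 days: 302 − 31 = 271 left.
September 1968 has 30 days: 271 − 30 = 241 left.
October 1968 has 31 days: 241 − 31 = 210 left.
November 1968 has 30 days: 210 − 30 = 180 left.
December 1968 has 31 days: 180 − 31 = 149 left.
January 1969 has 31 days: 149 − 31 = 118 left.
February 1969 has 28 days (1969 is not a leap year): 118 − 28 = 90 left.
March 1969 has 31 days: 90 − 31 = 59 left.
April 1969 has 30 days: 59 − 30 = 29 left.
29 days into May 1969 → May 29, 1969.
Going back 600 days from May 29, 1969:
Going back 29 days from May 29, 1969 reaches the end of the previous month; 600 − 29 = 571 left.
April 1969 has 30 days: 571 − 30 = 541 left.
March 1969 has 31 days: 541 − 31 = 510 left.
February 1969 has 28 days (1969 is not a leap year): 510 − 28 = 482 left.
January 1969 has 31 days: 482 − 31 = 451 left.
December 1968 has 31 days: 451 − 31 = 420 left.
November 1968 has 30 days: 420 − 30 = 390 left.
October 1968 has 31 days: 390 − 31 = 359 left.
September 1968 has 30 days: 359 − 30 = 329 left.
August 1968 has 31 days: 329 − 31 = 298 left.
July 1968 has 31 days: 298 − 31 = 267 left.
June 1968 has 30 days: 267 − 30 = 237 left.
May 1968 has 31 days: 237 − 31 = 206 left.
April 1968 has 30 days: 206 − 30 = 176 left.
March 1968 has 31 days: 176 − 31 = 145 left.
February 1968 has 29 days (1968 is a leap year): 145 − 29 = 116 left.
January 1968 has 31 days: 116 − 31 = 85 left.
December 1967 has 31 days: 85 − 31 = 54 left.
November 1967 has 30 days: 54 − 30 = 24 left.
October 1967 has 31 days; 31 − 24 = 7 → October 7, 1967.
Advancing 15 months from October 7, 1967:
month 10 + 15 = 25, which is month 1 of year 1969 → January 1969.
Day 7 is valid in January, giving January 7, 1969.
Adding 105 days from January 7, 1969:
January has 31 days, so 31 − 7 = 24 days remain after January 7, 1969; 105 − 24 = 81 left.
February 1969 has 28 days (1969 is not a leap year): 81 − 28 = 53 left.
March 1969 has 31 days: 53 − 31 = 22 left.
22 days into April 1969 → April 22, 1969.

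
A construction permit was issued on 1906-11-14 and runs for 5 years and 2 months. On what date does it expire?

January 14, 1912

Counting forward 5 years and 2 months from November 14, 1906.
+5 years → 1911; month 11 + 2 = 13, which is month 1 of year 1912 → January 1912.
Day 14 is valid in January, giving January 14, 1912.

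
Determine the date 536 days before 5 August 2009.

February 16, 2008

Subtracting 536 days from August 5, 2009.
Going back 5 days from August 5, 2009 reaches the end of the previous month; 536 − 5 = 531 left.
July 2009 has 31 days: 531 − 31 = 500 left.
June 2009 has 30 days: 500 − 30 = 470 left.
May 2009 has 31 days: 470 − 31 = 439 left.
April 2009 has 30 days: 439 − 30 = 409 left.
March 2009 has 31 days: 409 − 31 = 378 left.
February 2009 has 28 days (2009 is not a leap year): 378 − 28 = 350 left.
January 2009 has 31 days: 350 − 31 = 319 left.
December 2008 has 31 days: 319 − 31 = 288 left.
November 2008 has 30 days: 288 − 30 = 258 left.
October 2008 has 31 days: 258 − 31 = 227 left.
September 2008 has 30 days: 227 − 30 = 197 left.
August 2008 has 31 days: 197 − 31 = 166 left.
July 2008 has 31 days: 166 − 31 = 135 left.
June 2008 has 30 days: 135 − 30 = 105 left.
May 2008 has 31 days: 105 − 31 = 74 left.
April 2008 has 30 days: 74 − 30 = 44 left.
March 2008 has 31 days: 44 − 31 = 13 left.
February 2008 has 29 days; 29 − 13 = 16 → February 16, 2008.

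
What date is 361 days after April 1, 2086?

March 28, 2087

Advancing 361 days from April 1, 2086.
April has 30 days, so 30 − 1 = 29 days remain after April 1, 2086; 361 − 29 = 332 left.
May 2086 has 31 days: 332 − 31 = 301 left.
June 2086 has 30 days: 301 − 30 = 271 left.
July 2086 has 31 days: 271 − 31 = 240 left.
August 2086 has 31 days: 240 − 31 = 209 left.
September 2086 has 30 days: 209 − 30 = 179 left.
October 2086 has 31 days: 179 − 31 = 148 left.
November 2086 has 30 days: 148 − 30 = 118 left.
December 2086 has 31 days: 118 − 31 = 87 left.
January 2087 has 31 days: 87 − 31 = 56 left.
February 2087 has 28 days (2087 is not a leap year): 56 − 28 = 28 left.
28 days into March 2087 → March 28, 2087.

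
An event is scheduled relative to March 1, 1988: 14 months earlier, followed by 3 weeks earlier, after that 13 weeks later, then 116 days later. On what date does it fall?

July 6, 1987

Subtracting 14 months from March 1, 1988:
month 3 − 14 = -11, which is month 1 of year 1987 → January 1987.
Day 1 is valid in January, giving January 1, 1987.
Subtracting 3 weeks (= 21 days) from January 1, 1987:
Going back 1 day from January 1, 1987 reaches the end of the previous month; 21 − 1 = 20 left.
December 1986 has 31 days; 31 − 20 = 11 → December 11, 1986.
Adding 13 weeks (= 91 days) from December 11, 1986:
December has 31 days, so 31 − 11 = 20 days remain after December 11, 1986; 91 − 20 = 71 left.
January 1987 has 31 days: 71 − 31 = 40 left.
February 1987 has 28 days (1987 is not a leap year): 40 − 28 = 12 left.
12 days into March 1987 → March 12, 1987.
Counting forward 116 days from March 12, 1987:
March has 31 days, so 31 − 12 = 19 days remain after March 12, 1987; 116 − 19 = 97 left.
April 1987 has 30 days: 97 − 30 = 67 left.
May 1987 has 31 days: 67 − 31 = 36 left.
June 1987 has 30 days: 36 − 30 = 6 left.
6 days into July 1987 → July 6, 1987.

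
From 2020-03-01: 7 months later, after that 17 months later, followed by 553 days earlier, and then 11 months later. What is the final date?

July 25, 2021

Counting forward 7 months from March 1, 2020:
month 3 + 7 = 10 → October 2020.
Day 1 is valid in October, giving October 1, 2020.
Adding 17 months from October 1, 2020:
month 10 + 17 = 27, which is month 3 of year 2022 → March 2022.
Day 1 is valid in March, giving March 1, 2022.
Going back 553 days from March 1, 2022:
Going back 1 day from March 1, 2022 reaches the end of the previous month; 553 − 1 = 552 left.
February 2022 has 28 days (2022 is not a leap year): 552 − 28 = 524 left.
January 2022 has 31 days: 524 − 31 = 493 left.
December 2021 has 31 days: 493 − 31 = 462 left.
November 2021 has 30 days: 462 − 30 = 432 left.
October 2021 has 31 days: 432 − 31 = 401 left.
September 2021 has 30 days: 401 − 30 = 371 left.
August 2021 has 31 days: 371 − 31 = 340 left.
July 2021 has 31 days: 340 − 31 = 309 left.
June 2021 has 30 days: 309 − 30 = 279 left.
May 2021 has 31 days: 279 − 31 = 248 left.
April 2021 has 30 days: 248 − 30 = 218 left.
March 2021 has 31 days: 218 − 31 = 187 left.
February 2021 has 28 days (2021 is not a leap year): 187 − 28 = 159 left.
January 2021 has 31 days: 159 − 31 = 128 left.
December 2020 has 31 days: 128 − 31 = 97 left.
November 2020 has 30 days: 97 − 30 = 67 left.
October 2020 has 31 days: 67 − 31 = 36 left.
September 2020 has 30 days: 36 − 30 = 6 left.
August 2020 has 31 days; 31 − 6 = 25 → August 25, 2020.
Advancing 11 months from August 25, 2020:
month 8 + 11 = 19, which is month 7 of year 2021 → July 2021.
Day 25 is valid in July, giving July 25, 2021.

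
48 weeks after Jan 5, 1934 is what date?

Adding 48 weeks = 336 days from January 5, 1934.
January has 31 days, so 31 − 5 = 26 days remain after January 5, 1934; 336 − 26 = 310 left.
February 1934 has 28 days (1934 is not a leap year): 310 − 28 = 282 left.
March 1934 has 31 days: 282 − 31 = 251 left.
April 1934 has 30 days: 251 − 30 = 221 left.
May 1934 has 31 days: 221 − 31 = 190 left.
June 1934 has 30 days: 190 − 30 = 160 left.
July 1934 has 31 days: 160 − 31 = 129 left.
August 1934 has 31 days: 129 − 31 = 98 left.
September 1934 has 30 days: 98 − 30 = 68 left.
October 1934 has 31 days: 68 − 31 = 37 left.
November 1934 has 30 days: 37 − 30 = 7 left.
7 days into December 1934 → December 7, 1934.

December 7, 1934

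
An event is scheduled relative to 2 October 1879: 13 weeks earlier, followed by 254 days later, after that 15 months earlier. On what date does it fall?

Subtracting 13 weeks (= 91 days) from October 2, 1879:
Going back 2 days from October 2, 1879 reaches the end of the previous month; 91 − 2 = 89 left.
September 1879 has 30 days: 89 − 30 = 59 left.
August 1879 has 31 days: 59 − 31 = 28 left.
July 1879 has 31 days; 31 − 28 = 3 → July 3, 1879.
Advancing 254 days from July 3, 1879:
July has 31 days, so 31 − 3 = 28 days remain after July 3, 1879; 254 − 28 = 226 left.
August 1879 has 31 days: 226 − 31 = 195 left.
September 1879 has 30 days: 195 − 30 = 165 left.
October 1879 has 31 days: 165 − 31 = 134 left.
November 1879 has 30 days: 134 − 30 = 104 left.
December 1879 has 31 days: 104 − 31 = 73 left.
January 1880 has 31 days: 73 − 31 = 42 left.
February 1880 has 29 days (1880 is a leap year): 42 − 29 = 13 left.
13 days into March 1880 → March 13, 1880.
Counting back 15 months from March 13, 1880:
month 3 − 15 = -12, which is month 12 of year 1878 → December 1878.
Day 13 is valid in December, giving December 13, 1878.

December 13, 1878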